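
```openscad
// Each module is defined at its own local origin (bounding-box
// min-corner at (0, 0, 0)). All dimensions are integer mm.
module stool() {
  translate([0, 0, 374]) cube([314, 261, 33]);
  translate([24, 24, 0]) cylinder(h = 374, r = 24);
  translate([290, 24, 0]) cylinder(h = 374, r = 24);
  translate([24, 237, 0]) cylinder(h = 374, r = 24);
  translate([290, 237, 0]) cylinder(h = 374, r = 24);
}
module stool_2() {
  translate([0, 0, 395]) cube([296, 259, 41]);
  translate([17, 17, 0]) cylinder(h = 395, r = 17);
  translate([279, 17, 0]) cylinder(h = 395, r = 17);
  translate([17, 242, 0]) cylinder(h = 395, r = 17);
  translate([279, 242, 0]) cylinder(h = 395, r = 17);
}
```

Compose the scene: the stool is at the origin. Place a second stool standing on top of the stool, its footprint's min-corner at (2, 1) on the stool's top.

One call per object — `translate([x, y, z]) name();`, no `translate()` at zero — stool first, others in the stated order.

stool();
translate([2, 1, 407]) stool_2();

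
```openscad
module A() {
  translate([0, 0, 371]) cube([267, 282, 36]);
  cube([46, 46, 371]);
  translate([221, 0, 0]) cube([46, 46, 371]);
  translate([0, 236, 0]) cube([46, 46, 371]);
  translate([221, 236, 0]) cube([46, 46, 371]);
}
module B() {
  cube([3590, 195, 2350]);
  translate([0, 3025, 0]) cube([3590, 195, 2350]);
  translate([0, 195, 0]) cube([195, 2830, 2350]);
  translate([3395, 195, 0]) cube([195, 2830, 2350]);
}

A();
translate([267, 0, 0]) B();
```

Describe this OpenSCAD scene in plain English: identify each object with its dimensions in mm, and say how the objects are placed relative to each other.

A is a simple wooden stool: a rectangular seat 267 mm (x) by 282 mm (y), 36 mm thick, top face at z = 407 mm, on four square legs, each 46×46 mm in cross-section. The legs rest on z = 0, each flush with a corner of the seat.

B is the wall frame of a small rectangular building: four walls, each 2350 mm tall and 195 mm thick, enclosing a footprint 3590 mm (x) by 3220 mm (y) outside-to-outside, with no floor or roof. The front and back walls (the −y and +y sides) span the full width; the two side walls fit between them.

The house frame is against the stool's +x side, with their −y faces flush.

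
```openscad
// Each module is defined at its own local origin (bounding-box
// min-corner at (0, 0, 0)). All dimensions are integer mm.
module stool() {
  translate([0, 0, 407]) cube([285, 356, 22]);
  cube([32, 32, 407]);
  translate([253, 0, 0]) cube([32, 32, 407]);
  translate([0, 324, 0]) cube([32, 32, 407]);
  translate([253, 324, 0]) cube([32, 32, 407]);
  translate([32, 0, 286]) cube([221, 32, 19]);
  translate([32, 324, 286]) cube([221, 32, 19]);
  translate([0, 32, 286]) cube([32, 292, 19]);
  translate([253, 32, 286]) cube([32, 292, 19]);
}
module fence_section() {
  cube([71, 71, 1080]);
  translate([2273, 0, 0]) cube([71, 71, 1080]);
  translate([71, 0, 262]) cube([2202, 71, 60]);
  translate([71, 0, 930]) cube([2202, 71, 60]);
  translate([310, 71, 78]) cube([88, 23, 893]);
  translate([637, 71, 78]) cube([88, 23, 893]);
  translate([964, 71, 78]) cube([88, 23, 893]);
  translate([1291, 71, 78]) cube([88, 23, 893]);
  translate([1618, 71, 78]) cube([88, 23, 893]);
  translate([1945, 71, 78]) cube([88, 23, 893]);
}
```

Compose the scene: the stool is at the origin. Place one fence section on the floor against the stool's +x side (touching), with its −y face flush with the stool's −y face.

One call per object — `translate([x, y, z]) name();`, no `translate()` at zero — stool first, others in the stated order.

stool();
translate([285, 0, 0]) fence_section();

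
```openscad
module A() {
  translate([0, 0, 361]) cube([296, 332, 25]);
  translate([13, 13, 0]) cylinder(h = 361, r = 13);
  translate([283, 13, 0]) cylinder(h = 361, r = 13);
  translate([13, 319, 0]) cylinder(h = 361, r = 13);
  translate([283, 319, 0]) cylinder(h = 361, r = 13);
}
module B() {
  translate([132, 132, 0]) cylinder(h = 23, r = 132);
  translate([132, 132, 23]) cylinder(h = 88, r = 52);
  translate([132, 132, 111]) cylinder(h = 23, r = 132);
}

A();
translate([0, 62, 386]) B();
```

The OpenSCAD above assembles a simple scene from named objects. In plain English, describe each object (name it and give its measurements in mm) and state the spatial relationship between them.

A is a four-legged stool. The seat is a 296×332×25 mm slab whose top surface is at z = 386 mm; four round legs, each 26 mm in diameter, run from the floor (z = 0) to the underside of the seat, each leg's axis is inset half a diameter from the nearest pair of seat edges (so the leg's bounding box is flush with the corner).

B is a spool: two coaxial disc flanges of radius 132 mm and thickness 23 mm, joined by a core cylinder of radius 52 mm and height 88 mm. The lower flange rests on z = 0 and the three cylinders share a vertical axis.

The spool is on top of the stool.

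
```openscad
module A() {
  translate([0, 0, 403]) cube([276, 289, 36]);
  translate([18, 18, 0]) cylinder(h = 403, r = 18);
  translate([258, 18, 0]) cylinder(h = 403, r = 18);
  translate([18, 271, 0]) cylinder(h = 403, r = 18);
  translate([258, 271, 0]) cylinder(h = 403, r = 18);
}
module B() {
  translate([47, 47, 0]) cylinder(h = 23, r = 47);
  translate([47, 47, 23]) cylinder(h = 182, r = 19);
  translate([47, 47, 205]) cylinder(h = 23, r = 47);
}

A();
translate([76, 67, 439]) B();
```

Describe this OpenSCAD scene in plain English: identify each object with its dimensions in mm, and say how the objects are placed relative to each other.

A is a four-legged stool. The seat is 276×289 mm, 36 mm thick, top at z = 439 mm. It stands on four round legs, each 36 mm in diameter, from z = 0 to the seat underside, each leg's axis is inset half a diameter from the nearest pair of seat edges (so the leg's bounding box is flush with the corner).

B is a spool: two coaxial disc flanges of radius 47 mm and thickness 23 mm, joined by a core cylinder of radius 19 mm and height 182 mm. The lower flange rests on z = 0 and the three cylinders share a vertical axis.

The spool is on top of the stool.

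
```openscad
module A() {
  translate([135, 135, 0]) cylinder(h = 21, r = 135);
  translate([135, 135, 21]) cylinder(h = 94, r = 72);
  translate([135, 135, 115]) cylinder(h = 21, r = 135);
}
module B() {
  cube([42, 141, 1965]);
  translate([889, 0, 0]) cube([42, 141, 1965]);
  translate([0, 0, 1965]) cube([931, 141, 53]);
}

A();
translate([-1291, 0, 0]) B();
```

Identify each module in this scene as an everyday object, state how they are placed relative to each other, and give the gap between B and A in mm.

A is a spool. B is a door frame. The door frame is on the floor beside the spool on its −x side. The gap between the door frame and the spool is 360 mm.

The door frame's nearest face is 360 mm from the spool's −x face.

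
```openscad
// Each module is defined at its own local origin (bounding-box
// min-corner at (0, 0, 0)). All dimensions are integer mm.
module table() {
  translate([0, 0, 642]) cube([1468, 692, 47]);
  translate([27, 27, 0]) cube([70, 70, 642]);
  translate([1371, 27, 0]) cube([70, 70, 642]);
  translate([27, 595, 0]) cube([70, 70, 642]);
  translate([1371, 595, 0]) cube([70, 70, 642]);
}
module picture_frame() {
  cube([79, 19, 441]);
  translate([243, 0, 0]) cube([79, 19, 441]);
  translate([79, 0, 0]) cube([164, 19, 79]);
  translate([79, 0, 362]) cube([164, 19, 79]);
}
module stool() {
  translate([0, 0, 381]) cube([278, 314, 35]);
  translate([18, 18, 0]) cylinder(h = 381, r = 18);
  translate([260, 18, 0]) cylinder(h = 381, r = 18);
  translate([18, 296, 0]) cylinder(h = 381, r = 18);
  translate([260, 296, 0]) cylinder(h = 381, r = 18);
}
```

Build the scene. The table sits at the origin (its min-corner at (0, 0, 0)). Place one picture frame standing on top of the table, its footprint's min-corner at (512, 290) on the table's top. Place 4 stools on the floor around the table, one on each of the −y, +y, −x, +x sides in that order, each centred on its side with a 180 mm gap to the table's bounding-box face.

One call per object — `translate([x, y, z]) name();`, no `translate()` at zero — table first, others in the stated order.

table();
translate([512, 290, 689]) picture_frame();
translate([595, -494, 0]) stool();
translate([595, 872, 0]) stool();
translate([-458, 189, 0]) stool();
translate([1648, 189, 0]) stool();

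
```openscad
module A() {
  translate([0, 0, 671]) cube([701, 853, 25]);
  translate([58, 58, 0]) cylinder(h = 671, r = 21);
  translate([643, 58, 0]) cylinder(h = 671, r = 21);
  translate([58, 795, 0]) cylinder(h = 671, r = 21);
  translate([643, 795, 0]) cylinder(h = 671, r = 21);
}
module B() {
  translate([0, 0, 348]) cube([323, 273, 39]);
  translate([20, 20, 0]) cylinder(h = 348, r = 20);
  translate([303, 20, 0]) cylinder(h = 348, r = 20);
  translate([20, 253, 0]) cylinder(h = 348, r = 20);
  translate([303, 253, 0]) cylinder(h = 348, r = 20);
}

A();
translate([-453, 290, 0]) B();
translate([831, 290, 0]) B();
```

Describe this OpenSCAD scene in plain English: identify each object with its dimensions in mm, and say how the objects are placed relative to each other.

A is a table: top 701 mm (x) × 853 mm (y), 25 mm thick, upper face at z = 696 mm, on four round legs of 42 mm diameter, each leg's bounding box inset 37 mm from the nearest pair of top edges, running from z = 0 to the bottom of the top.

B is a simple wooden stool: a rectangular seat 323 mm (x) by 273 mm (y), 39 mm thick, top face at z = 387 mm, on four round legs, each 40 mm in diameter. The legs rest on z = 0, each leg's axis is inset half a diameter from the nearest pair of seat edges (so the leg's bounding box is flush with the corner).

Two stools sit around the table at the −x, +x sides.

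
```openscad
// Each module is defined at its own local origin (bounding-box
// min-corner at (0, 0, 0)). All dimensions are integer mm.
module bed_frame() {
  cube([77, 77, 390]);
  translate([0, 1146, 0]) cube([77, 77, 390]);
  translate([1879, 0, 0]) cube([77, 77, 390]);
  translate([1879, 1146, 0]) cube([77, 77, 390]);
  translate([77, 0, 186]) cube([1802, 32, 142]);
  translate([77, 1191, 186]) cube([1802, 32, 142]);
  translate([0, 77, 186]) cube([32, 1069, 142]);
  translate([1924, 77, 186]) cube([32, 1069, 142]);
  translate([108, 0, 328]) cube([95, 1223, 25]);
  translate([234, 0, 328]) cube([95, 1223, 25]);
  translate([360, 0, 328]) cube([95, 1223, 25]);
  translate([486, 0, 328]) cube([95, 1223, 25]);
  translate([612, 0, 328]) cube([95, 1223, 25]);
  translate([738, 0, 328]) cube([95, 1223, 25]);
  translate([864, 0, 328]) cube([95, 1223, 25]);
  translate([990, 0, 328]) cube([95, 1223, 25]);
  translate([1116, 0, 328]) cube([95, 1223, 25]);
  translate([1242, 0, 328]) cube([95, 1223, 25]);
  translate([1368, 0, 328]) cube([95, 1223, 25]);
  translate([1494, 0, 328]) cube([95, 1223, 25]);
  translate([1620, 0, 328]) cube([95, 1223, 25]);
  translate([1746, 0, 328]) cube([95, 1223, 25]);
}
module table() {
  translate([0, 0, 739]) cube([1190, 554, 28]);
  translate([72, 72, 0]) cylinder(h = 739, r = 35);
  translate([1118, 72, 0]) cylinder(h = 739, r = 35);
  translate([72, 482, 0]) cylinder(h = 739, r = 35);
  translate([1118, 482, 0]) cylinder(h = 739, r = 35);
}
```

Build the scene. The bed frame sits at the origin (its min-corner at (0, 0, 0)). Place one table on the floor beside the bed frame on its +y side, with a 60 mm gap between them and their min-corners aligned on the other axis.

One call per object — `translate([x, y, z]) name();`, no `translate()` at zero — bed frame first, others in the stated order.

bed_frame();
translate([0, 1283, 0]) table();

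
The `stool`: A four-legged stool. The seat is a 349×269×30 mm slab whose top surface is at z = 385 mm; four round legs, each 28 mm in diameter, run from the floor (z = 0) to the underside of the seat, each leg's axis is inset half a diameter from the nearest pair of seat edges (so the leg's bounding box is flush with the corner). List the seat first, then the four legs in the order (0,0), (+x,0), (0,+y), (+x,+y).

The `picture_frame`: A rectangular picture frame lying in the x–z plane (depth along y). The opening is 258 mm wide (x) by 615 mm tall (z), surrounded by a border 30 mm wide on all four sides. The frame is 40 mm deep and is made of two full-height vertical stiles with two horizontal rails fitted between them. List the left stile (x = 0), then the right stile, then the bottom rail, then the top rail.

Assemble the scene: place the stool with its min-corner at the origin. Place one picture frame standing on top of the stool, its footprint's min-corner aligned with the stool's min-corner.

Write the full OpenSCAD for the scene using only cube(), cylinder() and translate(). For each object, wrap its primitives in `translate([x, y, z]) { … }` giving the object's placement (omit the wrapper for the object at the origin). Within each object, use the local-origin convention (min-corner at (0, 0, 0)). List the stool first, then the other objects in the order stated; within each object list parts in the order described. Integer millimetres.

translate([0, 0, 355]) cube([349, 269, 30]);
translate([14, 14, 0]) cylinder(h = 355, r = 14);
translate([335, 14, 0]) cylinder(h = 355, r = 14);
translate([14, 255, 0]) cylinder(h = 355, r = 14);
translate([335, 255, 0]) cylinder(h = 355, r = 14);
translate([0, 0, 385]) {
  cube([30, 40, 675]);
  translate([288, 0, 0]) cube([30, 40, 675]);
  translate([30, 0, 0]) cube([258, 40, 30]);
  translate([30, 0, 645]) cube([258, 40, 30]);
}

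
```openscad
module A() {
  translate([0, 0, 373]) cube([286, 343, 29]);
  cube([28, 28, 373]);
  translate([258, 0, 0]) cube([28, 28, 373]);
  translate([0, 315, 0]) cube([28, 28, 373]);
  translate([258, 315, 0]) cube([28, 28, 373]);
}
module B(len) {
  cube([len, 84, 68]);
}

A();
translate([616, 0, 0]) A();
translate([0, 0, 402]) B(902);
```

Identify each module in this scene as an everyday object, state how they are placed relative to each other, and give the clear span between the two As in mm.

A is a stool. B is a beam. A beam spans the tops of two stools. The clear span between the two stools is 330 mm.

Second stool starts at x = 616; first ends at x = 286; clear span = 616 − 286 = 330 mm.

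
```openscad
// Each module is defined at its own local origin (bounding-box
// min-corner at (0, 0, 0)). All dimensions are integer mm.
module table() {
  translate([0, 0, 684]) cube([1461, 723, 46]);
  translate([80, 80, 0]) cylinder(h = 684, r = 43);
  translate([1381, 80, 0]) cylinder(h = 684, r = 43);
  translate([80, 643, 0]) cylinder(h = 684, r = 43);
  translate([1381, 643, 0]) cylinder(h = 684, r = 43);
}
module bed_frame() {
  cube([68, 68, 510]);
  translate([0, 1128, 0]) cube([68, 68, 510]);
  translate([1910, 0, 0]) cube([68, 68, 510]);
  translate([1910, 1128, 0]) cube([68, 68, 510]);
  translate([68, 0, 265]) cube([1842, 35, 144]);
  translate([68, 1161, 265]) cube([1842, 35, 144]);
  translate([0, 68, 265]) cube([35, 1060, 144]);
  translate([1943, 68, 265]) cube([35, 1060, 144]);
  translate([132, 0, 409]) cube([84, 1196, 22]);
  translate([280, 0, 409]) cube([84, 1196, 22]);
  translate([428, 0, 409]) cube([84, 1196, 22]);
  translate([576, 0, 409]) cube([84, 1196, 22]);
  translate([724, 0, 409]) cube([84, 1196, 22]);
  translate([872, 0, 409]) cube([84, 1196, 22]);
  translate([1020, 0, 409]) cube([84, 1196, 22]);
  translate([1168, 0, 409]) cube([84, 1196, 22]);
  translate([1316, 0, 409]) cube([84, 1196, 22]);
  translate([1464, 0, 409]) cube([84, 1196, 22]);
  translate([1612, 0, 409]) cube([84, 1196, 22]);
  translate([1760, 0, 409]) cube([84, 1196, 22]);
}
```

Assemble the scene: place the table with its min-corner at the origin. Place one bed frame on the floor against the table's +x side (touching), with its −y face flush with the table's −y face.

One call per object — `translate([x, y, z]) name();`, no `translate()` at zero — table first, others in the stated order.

table();
translate([1461, 0, 0]) bed_frame();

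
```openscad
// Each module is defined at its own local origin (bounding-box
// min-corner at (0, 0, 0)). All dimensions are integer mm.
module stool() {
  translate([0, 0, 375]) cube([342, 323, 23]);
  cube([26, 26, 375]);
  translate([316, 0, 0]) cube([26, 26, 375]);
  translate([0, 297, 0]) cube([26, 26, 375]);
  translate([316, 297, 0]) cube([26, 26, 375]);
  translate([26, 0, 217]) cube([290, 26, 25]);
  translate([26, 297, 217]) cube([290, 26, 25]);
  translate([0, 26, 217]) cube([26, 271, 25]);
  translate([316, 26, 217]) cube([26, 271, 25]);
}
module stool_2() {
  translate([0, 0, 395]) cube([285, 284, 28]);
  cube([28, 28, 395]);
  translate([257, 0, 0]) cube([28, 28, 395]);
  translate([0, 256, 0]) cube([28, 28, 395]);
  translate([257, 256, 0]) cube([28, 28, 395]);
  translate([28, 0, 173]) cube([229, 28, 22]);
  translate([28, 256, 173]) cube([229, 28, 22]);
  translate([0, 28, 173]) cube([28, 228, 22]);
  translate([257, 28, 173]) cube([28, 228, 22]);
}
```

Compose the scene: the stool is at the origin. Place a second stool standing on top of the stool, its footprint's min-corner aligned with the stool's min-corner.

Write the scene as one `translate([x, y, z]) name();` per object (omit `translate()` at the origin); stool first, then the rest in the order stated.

stool();
translate([0, 0, 398]) stool_2();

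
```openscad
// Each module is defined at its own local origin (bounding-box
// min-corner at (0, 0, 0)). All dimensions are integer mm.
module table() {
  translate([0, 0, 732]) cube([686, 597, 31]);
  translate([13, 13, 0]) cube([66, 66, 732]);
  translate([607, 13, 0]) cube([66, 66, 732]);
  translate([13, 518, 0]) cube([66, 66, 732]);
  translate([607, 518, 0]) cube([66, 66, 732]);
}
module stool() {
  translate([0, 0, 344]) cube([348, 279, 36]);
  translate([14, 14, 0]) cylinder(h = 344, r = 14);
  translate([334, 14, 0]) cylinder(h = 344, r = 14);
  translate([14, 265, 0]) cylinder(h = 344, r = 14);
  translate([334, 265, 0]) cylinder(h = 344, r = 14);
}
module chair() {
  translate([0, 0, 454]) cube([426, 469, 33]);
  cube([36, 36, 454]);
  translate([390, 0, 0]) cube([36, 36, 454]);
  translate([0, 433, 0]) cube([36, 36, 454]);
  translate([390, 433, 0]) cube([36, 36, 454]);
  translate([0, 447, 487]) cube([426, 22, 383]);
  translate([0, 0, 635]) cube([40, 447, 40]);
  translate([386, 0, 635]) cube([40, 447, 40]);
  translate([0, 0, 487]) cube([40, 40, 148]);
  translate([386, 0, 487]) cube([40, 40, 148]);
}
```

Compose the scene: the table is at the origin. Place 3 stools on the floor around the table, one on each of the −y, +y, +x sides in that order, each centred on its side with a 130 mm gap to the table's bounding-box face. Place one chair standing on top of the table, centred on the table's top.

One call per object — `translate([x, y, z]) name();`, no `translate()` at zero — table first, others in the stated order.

table();
translate([169, -409, 0]) stool();
translate([169, 727, 0]) stool();
translate([816, 159, 0]) stool();
translate([130, 64, 763]) chair();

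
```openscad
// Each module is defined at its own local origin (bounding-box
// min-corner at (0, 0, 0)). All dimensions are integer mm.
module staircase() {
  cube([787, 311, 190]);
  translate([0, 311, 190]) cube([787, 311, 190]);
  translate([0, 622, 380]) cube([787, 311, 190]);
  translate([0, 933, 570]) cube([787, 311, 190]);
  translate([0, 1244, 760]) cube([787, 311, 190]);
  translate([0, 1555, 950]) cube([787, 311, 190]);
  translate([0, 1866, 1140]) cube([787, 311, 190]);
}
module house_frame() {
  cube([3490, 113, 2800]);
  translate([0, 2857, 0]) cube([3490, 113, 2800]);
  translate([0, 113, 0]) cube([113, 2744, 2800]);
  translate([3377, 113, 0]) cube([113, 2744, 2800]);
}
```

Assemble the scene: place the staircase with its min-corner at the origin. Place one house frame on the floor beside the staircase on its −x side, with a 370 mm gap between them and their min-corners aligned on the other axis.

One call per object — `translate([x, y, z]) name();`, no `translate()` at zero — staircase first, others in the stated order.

staircase();
translate([-3860, 0, 0]) house_frame();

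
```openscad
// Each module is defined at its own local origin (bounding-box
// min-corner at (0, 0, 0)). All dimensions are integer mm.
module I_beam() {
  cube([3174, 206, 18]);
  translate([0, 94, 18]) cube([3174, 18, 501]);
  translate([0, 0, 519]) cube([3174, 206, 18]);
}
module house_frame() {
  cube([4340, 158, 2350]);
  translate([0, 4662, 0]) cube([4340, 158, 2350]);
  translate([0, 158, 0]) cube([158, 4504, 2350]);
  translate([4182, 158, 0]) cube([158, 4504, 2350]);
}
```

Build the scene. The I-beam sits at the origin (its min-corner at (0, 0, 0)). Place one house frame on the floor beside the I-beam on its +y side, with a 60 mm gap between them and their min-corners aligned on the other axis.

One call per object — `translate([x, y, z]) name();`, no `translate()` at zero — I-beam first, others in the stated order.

I_beam();
translate([0, 266, 0]) house_frame();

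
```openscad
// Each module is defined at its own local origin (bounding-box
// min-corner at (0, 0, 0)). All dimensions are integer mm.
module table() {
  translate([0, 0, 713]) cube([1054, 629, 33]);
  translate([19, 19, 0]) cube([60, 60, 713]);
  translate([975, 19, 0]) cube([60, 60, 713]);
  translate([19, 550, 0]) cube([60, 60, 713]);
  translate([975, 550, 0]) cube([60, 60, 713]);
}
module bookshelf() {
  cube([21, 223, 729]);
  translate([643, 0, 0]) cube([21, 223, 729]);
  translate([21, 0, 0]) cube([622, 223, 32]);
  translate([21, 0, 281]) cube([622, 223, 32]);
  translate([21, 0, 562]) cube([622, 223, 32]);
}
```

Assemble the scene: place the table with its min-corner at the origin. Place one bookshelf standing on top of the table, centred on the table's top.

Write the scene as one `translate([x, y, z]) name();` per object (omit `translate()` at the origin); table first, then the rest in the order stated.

table();
translate([195, 203, 746]) bookshelf();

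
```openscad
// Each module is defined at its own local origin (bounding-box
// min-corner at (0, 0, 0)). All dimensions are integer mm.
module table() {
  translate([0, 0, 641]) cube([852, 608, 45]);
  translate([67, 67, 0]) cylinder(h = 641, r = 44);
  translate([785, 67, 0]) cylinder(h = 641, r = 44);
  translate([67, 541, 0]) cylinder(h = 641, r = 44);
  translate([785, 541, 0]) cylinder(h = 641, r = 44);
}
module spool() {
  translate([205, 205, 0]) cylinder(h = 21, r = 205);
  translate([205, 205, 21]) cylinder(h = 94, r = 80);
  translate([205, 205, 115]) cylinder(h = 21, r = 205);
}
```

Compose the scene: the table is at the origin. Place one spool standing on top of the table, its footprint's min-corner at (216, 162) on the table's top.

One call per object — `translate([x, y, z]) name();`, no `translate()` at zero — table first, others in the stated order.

table();
translate([216, 162, 686]) spool();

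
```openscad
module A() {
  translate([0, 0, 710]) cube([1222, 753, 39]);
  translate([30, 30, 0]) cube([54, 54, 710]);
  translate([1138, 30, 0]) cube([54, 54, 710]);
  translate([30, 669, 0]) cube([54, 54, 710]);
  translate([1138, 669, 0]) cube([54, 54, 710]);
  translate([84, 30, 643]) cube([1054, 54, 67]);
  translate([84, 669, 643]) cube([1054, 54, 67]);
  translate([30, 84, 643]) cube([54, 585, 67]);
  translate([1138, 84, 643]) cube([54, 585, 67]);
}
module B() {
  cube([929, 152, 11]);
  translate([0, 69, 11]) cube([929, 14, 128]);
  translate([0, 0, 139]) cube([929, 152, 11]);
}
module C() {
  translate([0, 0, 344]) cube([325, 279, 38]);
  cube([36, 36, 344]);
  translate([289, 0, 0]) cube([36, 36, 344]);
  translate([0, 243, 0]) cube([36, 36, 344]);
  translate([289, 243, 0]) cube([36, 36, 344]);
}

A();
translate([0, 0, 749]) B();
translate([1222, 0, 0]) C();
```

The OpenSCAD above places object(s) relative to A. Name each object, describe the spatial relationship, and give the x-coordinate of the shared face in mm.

The table's +x face and the stool's −x face are both at x = 1222 mm.

A is a table. B is an I-beam. C is a stool. The I-beam is on top of the table. The stool is against the table's +x side, with their −y faces flush. The x-coordinate of the shared face is 1222 mm.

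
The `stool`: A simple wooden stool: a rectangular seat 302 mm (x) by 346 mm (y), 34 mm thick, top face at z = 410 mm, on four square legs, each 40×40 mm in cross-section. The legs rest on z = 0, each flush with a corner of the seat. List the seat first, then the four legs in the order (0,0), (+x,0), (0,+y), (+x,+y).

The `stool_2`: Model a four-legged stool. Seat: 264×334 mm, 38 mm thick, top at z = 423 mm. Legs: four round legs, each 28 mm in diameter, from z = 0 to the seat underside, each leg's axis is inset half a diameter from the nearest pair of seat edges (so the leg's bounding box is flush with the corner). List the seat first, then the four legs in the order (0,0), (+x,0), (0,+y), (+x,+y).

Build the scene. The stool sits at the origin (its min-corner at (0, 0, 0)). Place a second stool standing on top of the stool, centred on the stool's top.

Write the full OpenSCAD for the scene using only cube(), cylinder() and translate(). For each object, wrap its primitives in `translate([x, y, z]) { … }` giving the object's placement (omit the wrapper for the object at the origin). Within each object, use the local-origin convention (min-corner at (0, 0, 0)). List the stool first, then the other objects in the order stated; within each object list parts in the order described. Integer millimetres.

translate([0, 0, 376]) cube([302, 346, 34]);
cube([40, 40, 376]);
translate([262, 0, 0]) cube([40, 40, 376]);
translate([0, 306, 0]) cube([40, 40, 376]);
translate([262, 306, 0]) cube([40, 40, 376]);
translate([19, 6, 410]) {
  translate([0, 0, 385]) cube([264, 334, 38]);
  translate([14, 14, 0]) cylinder(h = 385, r = 14);
  translate([250, 14, 0]) cylinder(h = 385, r = 14);
  translate([14, 320, 0]) cylinder(h = 385, r = 14);
  translate([250, 320, 0]) cylinder(h = 385, r = 14);
}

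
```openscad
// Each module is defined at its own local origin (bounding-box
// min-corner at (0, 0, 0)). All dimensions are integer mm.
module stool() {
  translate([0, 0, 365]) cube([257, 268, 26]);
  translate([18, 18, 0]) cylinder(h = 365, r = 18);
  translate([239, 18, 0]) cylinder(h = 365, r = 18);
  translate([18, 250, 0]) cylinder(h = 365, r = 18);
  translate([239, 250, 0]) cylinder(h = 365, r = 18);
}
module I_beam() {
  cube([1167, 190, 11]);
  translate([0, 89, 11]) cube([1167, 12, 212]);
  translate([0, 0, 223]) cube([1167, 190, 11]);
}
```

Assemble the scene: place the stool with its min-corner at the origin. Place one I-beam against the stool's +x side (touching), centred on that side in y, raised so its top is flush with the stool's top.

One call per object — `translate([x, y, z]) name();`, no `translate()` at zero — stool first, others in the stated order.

stool();
translate([257, 39, 157]) I_beam();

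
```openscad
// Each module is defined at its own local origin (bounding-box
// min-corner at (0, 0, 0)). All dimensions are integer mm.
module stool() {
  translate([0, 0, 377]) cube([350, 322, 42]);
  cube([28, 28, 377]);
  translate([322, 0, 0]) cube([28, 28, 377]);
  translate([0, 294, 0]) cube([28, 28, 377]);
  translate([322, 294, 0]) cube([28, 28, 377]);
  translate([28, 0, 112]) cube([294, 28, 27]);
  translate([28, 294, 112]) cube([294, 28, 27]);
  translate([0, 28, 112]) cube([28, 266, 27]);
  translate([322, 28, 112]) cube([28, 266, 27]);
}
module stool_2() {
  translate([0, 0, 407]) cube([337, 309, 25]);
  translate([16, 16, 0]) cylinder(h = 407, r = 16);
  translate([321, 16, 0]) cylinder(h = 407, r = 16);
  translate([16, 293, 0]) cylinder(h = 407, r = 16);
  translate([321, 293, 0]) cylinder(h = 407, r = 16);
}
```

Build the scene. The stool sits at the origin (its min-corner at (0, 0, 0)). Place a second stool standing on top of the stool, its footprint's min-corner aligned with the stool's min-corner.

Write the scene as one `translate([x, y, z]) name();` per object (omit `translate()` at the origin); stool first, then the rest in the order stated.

stool();
translate([0, 0, 419]) stool_2();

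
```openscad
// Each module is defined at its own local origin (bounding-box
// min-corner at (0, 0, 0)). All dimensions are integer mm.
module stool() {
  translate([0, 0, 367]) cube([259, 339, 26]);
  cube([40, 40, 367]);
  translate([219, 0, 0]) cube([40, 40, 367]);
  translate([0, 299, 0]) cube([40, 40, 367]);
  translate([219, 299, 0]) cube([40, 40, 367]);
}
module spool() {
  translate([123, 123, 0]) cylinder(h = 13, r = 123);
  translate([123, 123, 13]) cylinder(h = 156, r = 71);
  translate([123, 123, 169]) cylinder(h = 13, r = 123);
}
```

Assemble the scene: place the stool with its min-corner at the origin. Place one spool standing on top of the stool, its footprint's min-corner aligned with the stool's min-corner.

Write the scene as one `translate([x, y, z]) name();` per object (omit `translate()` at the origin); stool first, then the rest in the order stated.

stool();
translate([0, 0, 393]) spool();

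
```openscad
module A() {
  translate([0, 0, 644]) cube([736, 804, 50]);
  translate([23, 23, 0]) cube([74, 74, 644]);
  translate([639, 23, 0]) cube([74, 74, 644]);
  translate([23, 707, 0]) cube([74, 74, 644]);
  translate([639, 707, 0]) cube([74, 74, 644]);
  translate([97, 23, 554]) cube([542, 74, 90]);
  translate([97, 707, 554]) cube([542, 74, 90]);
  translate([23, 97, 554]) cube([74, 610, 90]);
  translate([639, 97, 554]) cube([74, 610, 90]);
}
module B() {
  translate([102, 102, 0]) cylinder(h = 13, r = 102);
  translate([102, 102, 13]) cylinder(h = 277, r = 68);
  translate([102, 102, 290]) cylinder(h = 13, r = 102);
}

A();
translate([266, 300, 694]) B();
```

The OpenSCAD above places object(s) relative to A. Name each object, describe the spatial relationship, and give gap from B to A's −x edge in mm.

A is a table. B is a spool. The spool is on top of the table, centred. The gap from the spool to the table's −x edge is 266 mm.

The spool's min-x is at 266; the table's min-x is 0; gap = 266 mm.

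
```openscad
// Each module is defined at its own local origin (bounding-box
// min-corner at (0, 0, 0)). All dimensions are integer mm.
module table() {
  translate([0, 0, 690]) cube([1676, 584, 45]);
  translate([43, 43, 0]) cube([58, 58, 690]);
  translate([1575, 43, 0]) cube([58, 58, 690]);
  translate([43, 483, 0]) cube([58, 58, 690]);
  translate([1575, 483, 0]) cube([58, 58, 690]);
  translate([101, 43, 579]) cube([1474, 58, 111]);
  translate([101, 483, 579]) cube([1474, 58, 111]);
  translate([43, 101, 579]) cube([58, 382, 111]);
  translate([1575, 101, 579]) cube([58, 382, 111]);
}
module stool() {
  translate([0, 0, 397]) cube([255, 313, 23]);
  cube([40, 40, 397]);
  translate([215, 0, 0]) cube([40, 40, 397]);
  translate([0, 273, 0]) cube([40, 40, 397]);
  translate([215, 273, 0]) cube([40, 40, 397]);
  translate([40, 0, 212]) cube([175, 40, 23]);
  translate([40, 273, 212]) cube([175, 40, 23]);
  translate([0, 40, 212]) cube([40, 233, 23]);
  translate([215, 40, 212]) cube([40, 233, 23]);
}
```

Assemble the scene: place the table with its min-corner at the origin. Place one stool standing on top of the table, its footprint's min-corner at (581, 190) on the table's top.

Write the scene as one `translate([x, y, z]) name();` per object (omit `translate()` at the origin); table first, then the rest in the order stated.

table();
translate([581, 190, 735]) stool();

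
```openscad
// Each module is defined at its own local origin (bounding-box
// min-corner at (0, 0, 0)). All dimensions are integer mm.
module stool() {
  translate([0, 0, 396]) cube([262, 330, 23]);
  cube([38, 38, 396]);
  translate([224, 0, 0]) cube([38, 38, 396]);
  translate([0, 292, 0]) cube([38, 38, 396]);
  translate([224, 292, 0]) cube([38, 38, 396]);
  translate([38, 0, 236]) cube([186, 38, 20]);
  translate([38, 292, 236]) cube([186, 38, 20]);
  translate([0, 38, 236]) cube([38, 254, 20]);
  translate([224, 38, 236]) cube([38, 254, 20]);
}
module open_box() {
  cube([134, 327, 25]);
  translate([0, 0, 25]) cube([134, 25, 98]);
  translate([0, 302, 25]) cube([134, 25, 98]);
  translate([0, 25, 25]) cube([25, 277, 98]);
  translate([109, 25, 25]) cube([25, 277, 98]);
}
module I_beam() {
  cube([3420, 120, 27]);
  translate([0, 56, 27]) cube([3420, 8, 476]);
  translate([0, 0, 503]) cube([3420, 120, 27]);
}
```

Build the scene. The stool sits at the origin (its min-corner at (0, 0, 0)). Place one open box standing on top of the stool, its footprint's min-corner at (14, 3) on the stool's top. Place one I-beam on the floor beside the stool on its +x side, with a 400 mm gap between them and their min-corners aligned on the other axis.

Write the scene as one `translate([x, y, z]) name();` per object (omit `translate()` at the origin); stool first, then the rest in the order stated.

stool();
translate([14, 3, 419]) open_box();
translate([662, 0, 0]) I_beam();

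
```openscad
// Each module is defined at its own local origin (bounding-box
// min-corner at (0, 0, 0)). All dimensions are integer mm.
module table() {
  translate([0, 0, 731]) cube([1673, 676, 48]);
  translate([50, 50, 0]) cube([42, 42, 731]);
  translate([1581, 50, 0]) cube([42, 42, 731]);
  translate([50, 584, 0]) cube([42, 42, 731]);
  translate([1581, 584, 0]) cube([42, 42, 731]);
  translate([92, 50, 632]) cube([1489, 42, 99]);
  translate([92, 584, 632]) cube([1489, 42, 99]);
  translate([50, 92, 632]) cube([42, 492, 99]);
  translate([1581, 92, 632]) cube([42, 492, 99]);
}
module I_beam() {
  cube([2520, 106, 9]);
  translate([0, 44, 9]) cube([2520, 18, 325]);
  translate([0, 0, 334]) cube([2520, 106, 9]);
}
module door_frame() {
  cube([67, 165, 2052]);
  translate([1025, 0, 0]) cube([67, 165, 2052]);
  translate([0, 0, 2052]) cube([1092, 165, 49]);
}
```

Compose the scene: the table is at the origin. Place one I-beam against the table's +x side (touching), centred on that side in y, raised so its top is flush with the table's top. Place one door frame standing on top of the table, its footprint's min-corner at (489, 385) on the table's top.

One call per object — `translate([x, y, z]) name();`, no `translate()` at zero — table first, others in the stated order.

table();
translate([1673, 285, 436]) I_beam();
translate([489, 385, 779]) door_frame();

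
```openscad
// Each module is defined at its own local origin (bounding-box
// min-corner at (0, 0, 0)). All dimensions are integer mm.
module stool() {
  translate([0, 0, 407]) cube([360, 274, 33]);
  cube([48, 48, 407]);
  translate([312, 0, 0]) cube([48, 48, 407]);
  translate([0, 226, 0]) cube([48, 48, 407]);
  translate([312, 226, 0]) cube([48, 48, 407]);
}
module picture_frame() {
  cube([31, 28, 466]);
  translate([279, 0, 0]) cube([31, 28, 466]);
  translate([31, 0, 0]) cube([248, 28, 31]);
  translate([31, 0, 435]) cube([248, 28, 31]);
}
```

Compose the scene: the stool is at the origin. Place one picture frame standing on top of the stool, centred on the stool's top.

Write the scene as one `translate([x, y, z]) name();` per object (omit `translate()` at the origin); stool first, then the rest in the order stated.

stool();
translate([25, 123, 440]) picture_frame();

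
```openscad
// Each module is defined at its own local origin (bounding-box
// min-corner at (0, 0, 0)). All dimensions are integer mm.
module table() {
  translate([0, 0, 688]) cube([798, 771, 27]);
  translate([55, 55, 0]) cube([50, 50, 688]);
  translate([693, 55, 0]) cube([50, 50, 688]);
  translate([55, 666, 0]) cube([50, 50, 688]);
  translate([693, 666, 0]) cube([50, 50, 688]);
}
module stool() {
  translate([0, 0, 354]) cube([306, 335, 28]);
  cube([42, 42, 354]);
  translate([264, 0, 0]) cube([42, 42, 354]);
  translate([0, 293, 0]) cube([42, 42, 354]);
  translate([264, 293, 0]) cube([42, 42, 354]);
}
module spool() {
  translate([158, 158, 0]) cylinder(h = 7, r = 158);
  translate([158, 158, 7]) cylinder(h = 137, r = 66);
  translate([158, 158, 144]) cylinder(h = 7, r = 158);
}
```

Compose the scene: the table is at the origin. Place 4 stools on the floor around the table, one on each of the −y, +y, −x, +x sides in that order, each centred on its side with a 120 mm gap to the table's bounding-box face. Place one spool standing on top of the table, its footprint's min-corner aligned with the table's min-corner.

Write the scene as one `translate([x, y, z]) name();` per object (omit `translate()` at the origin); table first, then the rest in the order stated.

table();
translate([246, -455, 0]) stool();
translate([246, 891, 0]) stool();
translate([-426, 218, 0]) stool();
translate([918, 218, 0]) stool();
translate([0, 0, 715]) spool();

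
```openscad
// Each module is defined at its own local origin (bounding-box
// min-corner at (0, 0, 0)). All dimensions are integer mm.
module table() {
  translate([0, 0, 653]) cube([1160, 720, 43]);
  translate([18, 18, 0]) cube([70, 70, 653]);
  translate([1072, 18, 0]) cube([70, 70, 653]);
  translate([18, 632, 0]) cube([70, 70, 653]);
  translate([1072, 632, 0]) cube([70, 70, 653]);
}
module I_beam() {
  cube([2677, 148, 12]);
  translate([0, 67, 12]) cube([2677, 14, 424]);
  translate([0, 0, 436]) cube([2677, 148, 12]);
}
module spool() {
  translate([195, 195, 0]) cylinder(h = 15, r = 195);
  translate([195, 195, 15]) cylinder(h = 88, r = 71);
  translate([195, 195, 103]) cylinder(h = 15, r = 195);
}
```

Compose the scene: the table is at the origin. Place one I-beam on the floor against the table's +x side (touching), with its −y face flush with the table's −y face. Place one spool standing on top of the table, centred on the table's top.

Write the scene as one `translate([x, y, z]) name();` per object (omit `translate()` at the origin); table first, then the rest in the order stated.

table();
translate([1160, 0, 0]) I_beam();
translate([385, 165, 696]) spool();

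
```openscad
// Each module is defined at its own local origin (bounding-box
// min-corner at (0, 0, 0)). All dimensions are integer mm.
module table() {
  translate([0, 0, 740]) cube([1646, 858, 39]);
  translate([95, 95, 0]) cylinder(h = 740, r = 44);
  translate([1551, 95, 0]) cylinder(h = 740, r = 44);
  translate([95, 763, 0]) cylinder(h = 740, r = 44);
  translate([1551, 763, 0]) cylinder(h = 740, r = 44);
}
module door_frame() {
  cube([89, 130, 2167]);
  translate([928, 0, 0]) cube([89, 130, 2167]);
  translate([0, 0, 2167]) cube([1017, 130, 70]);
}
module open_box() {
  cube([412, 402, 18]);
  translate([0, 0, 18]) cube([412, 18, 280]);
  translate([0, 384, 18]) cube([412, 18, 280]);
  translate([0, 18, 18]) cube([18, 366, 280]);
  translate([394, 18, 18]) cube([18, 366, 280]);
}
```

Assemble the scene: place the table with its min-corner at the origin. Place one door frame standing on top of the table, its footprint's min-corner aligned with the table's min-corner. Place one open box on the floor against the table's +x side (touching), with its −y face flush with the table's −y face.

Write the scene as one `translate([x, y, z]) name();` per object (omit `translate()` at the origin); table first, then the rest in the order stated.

table();
translate([0, 0, 779]) door_frame();
translate([1646, 0, 0]) open_box();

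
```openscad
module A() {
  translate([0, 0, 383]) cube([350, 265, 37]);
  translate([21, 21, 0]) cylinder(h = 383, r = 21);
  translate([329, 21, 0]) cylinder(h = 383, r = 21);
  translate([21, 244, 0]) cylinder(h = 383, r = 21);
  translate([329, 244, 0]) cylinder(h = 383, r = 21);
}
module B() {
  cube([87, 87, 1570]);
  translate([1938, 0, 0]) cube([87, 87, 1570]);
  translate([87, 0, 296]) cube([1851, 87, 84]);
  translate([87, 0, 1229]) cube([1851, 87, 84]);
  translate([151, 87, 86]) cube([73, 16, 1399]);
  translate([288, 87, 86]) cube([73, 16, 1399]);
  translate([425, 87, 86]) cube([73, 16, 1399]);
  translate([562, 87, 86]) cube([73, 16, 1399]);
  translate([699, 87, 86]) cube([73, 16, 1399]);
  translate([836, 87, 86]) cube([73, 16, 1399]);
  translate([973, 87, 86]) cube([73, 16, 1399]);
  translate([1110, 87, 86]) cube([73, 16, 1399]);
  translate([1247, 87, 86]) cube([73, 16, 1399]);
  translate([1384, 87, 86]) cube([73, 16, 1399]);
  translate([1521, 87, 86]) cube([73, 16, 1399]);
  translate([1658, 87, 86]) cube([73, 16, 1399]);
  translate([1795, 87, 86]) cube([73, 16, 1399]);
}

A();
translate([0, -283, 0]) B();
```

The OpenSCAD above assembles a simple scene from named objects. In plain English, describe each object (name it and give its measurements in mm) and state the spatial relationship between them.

A is a simple wooden stool: a rectangular seat 350 mm (x) by 265 mm (y), 37 mm thick, top face at z = 420 mm, on four round legs, each 42 mm in diameter. The legs rest on z = 0, each leg's axis is inset half a diameter from the nearest pair of seat edges (so the leg's bounding box is flush with the corner).

B is a fence section. Two 87×87 mm posts, 1570 mm tall, stand on the floor with a clear span of 1851 mm between their inner faces. Two horizontal rails of 87×84 mm section span the gap between the posts with their undersides at z = 296 mm and z = 1229 mm, flush with the posts' −y face. 13 pickets, each 73 mm wide, 16 mm thick and 1399 mm tall, are fixed to the +y face of the rails with their bottoms at z = 86 mm, evenly spaced across the span with equal gaps (rounded down to the nearest mm) at the −x end and between each pair — any rounding remainder accumulates at the +x end.

The fence section is on the floor beside the stool on its −y side.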